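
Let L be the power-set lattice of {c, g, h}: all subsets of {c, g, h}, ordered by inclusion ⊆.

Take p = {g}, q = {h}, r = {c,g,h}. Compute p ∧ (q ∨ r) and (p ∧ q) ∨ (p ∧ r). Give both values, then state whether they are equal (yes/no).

q ∨ r = {c,g,h}, so p ∧ (q ∨ r) = {g} ∧ {c,g,h} = {g}.
p ∧ q = ∅ and p ∧ r = {g}, so (p ∧ q) ∨ (p ∧ r) = ∅ ∨ {g} = {g}.
Equal: yes.

{g}; {g}; yes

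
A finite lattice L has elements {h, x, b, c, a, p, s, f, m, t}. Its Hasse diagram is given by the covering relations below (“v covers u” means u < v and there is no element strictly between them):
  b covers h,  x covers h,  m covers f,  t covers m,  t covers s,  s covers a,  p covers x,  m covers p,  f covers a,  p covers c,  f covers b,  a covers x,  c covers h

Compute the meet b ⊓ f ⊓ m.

b

Common lower bounds of {b, f, m}: b, h.
The greatest among these is b.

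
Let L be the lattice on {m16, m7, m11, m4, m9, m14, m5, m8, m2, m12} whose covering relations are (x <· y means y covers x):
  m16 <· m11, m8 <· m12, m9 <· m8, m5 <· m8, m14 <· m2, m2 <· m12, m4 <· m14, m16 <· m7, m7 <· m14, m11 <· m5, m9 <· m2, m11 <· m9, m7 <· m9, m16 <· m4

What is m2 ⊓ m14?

Common lower bounds of {m2, m14}: m14, m16, m4, m7.
The greatest among these is m14.

m14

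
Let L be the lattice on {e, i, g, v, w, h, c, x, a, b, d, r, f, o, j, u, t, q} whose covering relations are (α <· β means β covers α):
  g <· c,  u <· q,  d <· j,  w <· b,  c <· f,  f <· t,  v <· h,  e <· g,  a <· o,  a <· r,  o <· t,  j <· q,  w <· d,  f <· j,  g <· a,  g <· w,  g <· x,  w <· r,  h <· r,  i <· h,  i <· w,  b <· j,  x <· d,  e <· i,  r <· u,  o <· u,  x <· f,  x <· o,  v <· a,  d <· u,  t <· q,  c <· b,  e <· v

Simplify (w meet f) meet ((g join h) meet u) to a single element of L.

g

w ∧ f = g
g ∨ h = r
r ∧ u = r
g ∧ r = g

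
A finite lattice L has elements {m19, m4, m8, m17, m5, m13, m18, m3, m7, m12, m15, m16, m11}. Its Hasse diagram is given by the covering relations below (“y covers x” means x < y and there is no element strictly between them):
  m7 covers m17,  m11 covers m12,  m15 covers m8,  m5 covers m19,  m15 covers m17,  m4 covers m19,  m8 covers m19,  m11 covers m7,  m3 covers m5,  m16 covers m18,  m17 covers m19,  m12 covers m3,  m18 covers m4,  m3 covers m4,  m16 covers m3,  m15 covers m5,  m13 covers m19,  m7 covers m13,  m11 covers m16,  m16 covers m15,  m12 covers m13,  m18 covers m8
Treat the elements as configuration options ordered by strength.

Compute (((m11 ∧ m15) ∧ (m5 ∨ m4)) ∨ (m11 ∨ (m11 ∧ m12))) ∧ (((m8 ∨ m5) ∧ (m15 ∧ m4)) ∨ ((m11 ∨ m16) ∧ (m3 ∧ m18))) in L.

m4

m11 ∧ m15 = m15
m5 ∨ m4 = m3
m15 ∧ m3 = m5
m11 ∧ m12 = m12
m11 ∨ m12 = m11
m5 ∨ m11 = m11
m8 ∨ m5 = m15
m15 ∧ m4 = m19
m15 ∧ m19 = m19
m11 ∨ m16 = m11
m3 ∧ m18 = m4
m11 ∧ m4 = m4
m19 ∨ m4 = m4
m11 ∧ m4 = m4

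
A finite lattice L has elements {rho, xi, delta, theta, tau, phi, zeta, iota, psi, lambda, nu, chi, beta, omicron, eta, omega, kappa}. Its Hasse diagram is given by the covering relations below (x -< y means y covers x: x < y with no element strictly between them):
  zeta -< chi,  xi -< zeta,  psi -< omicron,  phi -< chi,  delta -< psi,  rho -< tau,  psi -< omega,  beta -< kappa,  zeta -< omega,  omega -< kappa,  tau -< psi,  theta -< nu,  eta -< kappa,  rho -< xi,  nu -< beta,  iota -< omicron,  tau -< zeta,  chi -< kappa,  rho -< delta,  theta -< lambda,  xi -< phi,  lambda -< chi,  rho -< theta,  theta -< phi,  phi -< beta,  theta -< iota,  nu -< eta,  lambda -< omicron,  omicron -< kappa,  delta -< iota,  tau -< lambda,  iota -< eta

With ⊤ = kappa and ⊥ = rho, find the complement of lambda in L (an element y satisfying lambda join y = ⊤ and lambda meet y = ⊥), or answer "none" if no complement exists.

none

For every candidate y, either lambda ∨ y ≠ kappa or lambda ∧ y ≠ rho; no complement exists.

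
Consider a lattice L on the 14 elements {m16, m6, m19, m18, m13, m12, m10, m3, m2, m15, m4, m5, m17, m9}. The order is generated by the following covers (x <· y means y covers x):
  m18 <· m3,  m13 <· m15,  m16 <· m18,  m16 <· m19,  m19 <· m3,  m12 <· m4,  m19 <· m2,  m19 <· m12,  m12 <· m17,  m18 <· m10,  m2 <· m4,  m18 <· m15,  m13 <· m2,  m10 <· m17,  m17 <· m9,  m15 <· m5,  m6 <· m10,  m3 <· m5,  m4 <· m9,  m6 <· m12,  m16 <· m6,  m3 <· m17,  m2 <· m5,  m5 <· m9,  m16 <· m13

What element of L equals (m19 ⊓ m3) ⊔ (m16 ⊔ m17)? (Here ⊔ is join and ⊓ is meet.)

m17

m19 ∧ m3 = m19
m16 ∨ m17 = m17
m19 ∨ m17 = m17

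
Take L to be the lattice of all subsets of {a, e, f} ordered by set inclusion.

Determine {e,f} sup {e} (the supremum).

Common upper bounds of {{e,f}, {e}}: {a,e,f}, {e,f}.
The least among these is {e,f}.

{e,f}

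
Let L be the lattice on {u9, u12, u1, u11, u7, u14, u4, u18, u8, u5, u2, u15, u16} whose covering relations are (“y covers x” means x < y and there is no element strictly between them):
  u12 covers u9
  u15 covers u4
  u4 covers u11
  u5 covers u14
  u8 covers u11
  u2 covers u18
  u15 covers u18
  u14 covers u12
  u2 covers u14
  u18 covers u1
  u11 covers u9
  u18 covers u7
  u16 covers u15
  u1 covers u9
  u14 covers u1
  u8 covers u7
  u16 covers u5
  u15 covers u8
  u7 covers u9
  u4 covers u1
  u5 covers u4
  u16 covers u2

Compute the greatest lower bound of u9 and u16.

u9

Common lower bounds of {u9, u16}: u9.
The greatest among these is u9.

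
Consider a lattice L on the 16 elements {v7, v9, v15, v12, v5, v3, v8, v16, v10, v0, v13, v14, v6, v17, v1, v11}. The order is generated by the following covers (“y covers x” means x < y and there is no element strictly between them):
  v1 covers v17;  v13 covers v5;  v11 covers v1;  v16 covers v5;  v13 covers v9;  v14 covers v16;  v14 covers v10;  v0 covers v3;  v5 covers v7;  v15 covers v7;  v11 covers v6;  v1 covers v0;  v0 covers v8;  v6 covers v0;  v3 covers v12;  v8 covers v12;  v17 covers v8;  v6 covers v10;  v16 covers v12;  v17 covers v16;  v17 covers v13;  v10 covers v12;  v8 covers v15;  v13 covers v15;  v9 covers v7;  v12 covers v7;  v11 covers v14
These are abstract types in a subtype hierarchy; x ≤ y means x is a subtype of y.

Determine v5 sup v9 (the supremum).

Common upper bounds of {v5, v9}: v1, v11, v13, v17.
The least among these is v13.

v13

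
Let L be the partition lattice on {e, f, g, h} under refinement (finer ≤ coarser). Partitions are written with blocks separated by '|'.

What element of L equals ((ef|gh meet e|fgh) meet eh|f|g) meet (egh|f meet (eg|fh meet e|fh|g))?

e|f|g|h

ef|gh ∧ e|fgh = e|f|gh
e|f|gh ∧ eh|f|g = e|f|g|h
eg|fh ∧ e|fh|g = e|fh|g
egh|f ∧ e|fh|g = e|f|g|h
e|f|g|h ∧ e|f|g|h = e|f|g|h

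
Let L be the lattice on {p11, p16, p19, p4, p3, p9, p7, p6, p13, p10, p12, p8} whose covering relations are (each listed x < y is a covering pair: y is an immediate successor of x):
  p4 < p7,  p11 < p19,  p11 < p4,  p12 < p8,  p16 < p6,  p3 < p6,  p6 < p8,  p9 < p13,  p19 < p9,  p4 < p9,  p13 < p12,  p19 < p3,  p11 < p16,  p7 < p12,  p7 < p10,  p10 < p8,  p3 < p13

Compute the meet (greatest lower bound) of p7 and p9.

Common lower bounds of {p7, p9}: p11, p4.
The greatest among these is p4.

p4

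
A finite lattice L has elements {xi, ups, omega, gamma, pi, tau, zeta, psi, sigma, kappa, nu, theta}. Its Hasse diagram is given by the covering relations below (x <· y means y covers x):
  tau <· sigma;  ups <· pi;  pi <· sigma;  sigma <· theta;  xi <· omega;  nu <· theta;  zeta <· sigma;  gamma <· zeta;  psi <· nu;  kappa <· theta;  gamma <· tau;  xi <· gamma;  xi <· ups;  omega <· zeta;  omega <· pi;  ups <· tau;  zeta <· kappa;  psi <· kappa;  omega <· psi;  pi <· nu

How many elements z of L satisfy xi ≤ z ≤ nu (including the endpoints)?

6

The interval [xi, nu] = {nu, omega, pi, psi, ups, xi}, which has 6 elements.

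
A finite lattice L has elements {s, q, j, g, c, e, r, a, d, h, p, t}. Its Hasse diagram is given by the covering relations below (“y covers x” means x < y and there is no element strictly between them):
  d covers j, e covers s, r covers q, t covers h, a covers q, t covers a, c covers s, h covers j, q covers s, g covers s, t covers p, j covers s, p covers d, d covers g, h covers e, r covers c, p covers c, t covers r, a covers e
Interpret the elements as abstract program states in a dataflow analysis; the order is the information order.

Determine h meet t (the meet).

Common lower bounds of {h, t}: e, h, j, s.
The greatest among these is h.

h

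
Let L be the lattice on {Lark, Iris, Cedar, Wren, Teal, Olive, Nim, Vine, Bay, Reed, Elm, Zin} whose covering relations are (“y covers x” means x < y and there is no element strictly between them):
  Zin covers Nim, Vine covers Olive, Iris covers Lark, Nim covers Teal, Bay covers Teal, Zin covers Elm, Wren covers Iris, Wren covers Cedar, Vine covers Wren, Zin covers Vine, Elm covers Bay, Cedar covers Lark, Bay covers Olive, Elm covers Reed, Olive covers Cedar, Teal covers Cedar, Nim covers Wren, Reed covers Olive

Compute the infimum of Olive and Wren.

Cedar

Common lower bounds of {Olive, Wren}: Cedar, Lark.
The greatest among these is Cedar.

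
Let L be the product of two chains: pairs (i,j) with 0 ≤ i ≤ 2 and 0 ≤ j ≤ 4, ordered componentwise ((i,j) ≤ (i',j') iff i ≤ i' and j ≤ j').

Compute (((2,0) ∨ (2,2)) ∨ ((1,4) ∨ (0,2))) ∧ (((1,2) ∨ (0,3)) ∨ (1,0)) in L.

(2,0) ∨ (2,2) = (2,2)
(1,4) ∨ (0,2) = (1,4)
(2,2) ∨ (1,4) = (2,4)
(1,2) ∨ (0,3) = (1,3)
(1,3) ∨ (1,0) = (1,3)
(2,4) ∧ (1,3) = (1,3)

(1,3)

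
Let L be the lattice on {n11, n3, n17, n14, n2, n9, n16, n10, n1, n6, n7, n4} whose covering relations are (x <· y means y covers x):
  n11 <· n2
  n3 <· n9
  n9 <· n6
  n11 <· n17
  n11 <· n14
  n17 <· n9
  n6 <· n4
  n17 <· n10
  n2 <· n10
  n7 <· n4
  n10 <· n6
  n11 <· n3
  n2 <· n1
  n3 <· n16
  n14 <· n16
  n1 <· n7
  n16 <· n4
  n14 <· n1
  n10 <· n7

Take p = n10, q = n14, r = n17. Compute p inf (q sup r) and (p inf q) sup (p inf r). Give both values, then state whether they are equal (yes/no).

n10; n17; no

q sup r = n7, so p inf (q sup r) = n10 inf n7 = n10.
p inf q = n11 and p inf r = n17, so (p inf q) sup (p inf r) = n11 sup n17 = n17.
Equal: no.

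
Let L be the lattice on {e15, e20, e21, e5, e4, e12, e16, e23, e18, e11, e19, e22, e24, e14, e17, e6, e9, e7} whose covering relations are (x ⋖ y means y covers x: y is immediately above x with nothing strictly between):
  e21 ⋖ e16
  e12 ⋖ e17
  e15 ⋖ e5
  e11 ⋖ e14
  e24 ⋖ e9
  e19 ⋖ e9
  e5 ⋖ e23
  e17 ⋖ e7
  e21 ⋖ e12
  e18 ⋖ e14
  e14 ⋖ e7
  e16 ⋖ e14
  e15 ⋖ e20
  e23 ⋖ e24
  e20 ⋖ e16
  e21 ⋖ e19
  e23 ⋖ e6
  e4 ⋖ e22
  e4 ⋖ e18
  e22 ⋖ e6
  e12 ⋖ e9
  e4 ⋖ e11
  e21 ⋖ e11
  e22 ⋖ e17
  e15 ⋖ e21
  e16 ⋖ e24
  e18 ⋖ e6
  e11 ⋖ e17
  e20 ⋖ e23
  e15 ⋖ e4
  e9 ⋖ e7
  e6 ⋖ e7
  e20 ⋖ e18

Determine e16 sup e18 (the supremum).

e14

Common upper bounds of {e16, e18}: e14, e7.
The least among these is e14.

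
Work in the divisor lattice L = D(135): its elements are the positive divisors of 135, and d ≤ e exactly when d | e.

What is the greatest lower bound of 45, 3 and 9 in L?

In the divisibility order, the meet is the greatest common divisor: gcd(45, 3, 9) = 3.

3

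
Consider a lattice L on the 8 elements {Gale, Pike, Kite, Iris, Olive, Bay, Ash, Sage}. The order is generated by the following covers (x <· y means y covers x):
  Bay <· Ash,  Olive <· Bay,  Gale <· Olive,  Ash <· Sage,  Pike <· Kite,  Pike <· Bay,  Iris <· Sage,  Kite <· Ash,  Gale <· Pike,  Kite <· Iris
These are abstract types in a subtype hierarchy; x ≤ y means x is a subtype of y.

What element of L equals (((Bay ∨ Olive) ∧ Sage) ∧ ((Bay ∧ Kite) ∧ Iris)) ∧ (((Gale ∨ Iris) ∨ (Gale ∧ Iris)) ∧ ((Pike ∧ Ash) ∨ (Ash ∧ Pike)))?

Pike

Bay ∨ Olive = Bay
Bay ∧ Sage = Bay
Bay ∧ Kite = Pike
Pike ∧ Iris = Pike
Bay ∧ Pike = Pike
Gale ∨ Iris = Iris
Gale ∧ Iris = Gale
Iris ∨ Gale = Iris
Pike ∧ Ash = Pike
Ash ∧ Pike = Pike
Pike ∨ Pike = Pike
Iris ∧ Pike = Pike
Pike ∧ Pike = Pike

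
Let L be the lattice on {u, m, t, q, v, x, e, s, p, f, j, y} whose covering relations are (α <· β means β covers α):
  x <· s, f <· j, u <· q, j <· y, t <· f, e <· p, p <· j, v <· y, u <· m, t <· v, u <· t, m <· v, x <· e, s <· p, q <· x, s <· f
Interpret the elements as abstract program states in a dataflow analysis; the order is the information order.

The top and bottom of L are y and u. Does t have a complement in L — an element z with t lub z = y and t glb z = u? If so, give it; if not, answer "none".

For every candidate z, either t ∨ z ≠ y or t ∧ z ≠ u; no complement exists.

none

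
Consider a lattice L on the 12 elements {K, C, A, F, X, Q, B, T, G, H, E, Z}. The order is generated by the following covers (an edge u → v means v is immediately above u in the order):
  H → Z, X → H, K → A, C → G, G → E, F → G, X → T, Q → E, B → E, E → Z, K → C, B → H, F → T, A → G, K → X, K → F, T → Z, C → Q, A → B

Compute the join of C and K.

C

Common upper bounds of {C, K}: C, E, G, Q, Z.
The least among these is C.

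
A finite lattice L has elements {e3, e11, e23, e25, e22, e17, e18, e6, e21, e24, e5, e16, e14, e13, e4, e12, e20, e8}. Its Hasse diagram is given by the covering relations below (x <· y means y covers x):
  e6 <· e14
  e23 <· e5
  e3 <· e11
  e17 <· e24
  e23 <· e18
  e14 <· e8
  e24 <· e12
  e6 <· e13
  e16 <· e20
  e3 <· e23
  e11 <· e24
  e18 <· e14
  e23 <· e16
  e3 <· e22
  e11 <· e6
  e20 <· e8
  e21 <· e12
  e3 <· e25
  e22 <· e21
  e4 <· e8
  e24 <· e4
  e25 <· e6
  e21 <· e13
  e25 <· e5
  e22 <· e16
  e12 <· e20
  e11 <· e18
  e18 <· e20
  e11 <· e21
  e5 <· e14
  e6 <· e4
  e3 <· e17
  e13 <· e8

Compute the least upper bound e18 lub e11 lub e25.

e14

Common upper bounds of {e18, e11, e25}: e14, e8.
The least among these is e14.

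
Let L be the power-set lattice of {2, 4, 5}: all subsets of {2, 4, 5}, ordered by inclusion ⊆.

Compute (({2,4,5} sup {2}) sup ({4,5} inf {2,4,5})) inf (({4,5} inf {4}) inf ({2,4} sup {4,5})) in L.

{2,4,5} ∨ {2} = {2,4,5}
{4,5} ∧ {2,4,5} = {4,5}
{2,4,5} ∨ {4,5} = {2,4,5}
{4,5} ∧ {4} = {4}
{2,4} ∨ {4,5} = {2,4,5}
{4} ∧ {2,4,5} = {4}
{2,4,5} ∧ {4} = {4}

{4}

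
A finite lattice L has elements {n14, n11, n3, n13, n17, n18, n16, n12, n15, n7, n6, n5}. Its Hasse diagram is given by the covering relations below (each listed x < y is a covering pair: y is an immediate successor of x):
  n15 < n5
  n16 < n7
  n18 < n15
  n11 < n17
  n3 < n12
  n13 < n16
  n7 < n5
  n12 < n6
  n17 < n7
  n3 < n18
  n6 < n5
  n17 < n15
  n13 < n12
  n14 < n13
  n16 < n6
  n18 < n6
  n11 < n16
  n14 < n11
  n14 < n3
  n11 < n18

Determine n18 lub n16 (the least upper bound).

Common upper bounds of {n18, n16}: n5, n6.
The least among these is n6.

n6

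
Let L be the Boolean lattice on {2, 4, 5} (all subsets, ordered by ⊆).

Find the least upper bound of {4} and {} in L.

{4}

Under ⊆, join is union: {4} ∪ {} = {4}.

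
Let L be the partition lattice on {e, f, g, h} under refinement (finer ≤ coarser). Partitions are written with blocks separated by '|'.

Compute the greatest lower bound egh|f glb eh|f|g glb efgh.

eh|f|g

The meet (common refinement) of egh|f, eh|f|g, efgh intersects blocks pairwise, giving eh|f|g.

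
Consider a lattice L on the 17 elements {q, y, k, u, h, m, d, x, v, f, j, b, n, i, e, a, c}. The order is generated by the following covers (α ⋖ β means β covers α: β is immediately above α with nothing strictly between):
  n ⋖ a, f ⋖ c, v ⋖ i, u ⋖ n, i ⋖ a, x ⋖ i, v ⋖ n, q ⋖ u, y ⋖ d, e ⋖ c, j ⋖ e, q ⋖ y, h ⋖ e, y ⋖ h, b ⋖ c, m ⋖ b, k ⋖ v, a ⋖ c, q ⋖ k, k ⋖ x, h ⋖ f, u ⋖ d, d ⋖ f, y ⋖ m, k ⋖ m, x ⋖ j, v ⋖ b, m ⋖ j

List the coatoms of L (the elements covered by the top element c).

The coatoms are exactly the elements covered by c: a, b, e, f.

a, b, e, f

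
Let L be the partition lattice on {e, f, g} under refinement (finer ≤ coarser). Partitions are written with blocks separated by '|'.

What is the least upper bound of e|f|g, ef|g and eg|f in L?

efg

Common upper bounds of {e|f|g, ef|g, eg|f}: efg.
The least among these is efg.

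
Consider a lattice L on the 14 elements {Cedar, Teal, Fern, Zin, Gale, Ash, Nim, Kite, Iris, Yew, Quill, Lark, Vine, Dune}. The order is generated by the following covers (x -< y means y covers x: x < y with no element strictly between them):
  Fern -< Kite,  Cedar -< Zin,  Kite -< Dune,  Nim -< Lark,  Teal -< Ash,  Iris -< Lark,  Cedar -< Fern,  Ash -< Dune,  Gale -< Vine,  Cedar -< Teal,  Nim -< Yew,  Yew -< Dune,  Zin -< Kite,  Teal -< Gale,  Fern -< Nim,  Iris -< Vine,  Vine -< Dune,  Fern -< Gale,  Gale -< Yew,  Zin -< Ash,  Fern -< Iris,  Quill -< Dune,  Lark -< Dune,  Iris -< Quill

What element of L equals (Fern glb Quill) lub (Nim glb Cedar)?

Fern ∧ Quill = Fern
Nim ∧ Cedar = Cedar
Fern ∨ Cedar = Fern

Fern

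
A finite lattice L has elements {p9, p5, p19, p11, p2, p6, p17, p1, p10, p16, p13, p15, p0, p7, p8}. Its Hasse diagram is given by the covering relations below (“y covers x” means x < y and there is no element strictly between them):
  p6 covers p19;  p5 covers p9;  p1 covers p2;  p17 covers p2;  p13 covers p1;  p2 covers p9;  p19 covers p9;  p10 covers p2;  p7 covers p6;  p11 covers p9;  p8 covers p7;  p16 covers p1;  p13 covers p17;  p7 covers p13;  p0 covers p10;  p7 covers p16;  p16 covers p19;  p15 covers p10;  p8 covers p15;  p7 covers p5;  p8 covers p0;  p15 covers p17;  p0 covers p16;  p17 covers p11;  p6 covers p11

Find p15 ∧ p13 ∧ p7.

p17

Common lower bounds of {p15, p13, p7}: p11, p17, p2, p9.
The greatest among these is p17.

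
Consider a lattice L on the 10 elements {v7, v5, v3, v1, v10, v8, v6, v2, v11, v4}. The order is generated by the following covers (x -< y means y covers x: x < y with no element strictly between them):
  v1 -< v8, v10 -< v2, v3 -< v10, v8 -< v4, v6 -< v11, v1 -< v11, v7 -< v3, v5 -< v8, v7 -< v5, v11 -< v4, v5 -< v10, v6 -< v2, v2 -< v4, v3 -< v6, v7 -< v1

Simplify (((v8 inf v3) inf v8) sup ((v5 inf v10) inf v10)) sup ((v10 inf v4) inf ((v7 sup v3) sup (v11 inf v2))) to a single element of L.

v10

v8 ∧ v3 = v7
v7 ∧ v8 = v7
v5 ∧ v10 = v5
v5 ∧ v10 = v5
v7 ∨ v5 = v5
v10 ∧ v4 = v10
v7 ∨ v3 = v3
v11 ∧ v2 = v6
v3 ∨ v6 = v6
v10 ∧ v6 = v3
v5 ∨ v3 = v10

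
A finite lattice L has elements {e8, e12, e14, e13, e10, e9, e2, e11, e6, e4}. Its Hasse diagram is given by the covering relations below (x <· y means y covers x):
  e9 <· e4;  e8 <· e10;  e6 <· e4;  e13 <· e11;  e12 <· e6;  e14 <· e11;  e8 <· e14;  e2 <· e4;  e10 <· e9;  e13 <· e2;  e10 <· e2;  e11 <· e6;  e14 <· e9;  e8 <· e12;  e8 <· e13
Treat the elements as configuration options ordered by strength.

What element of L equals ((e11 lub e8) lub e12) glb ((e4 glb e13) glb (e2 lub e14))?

e13

e11 ∨ e8 = e11
e11 ∨ e12 = e6
e4 ∧ e13 = e13
e2 ∨ e14 = e4
e13 ∧ e4 = e13
e6 ∧ e13 = e13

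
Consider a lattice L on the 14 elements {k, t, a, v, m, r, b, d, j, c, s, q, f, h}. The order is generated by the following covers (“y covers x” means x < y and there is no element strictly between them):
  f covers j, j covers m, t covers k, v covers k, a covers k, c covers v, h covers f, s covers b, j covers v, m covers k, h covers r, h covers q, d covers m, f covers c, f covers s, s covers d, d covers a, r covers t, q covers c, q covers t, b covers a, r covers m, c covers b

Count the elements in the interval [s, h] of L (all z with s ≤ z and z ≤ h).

3

The interval [s, h] = {f, h, s}, which has 3 elements.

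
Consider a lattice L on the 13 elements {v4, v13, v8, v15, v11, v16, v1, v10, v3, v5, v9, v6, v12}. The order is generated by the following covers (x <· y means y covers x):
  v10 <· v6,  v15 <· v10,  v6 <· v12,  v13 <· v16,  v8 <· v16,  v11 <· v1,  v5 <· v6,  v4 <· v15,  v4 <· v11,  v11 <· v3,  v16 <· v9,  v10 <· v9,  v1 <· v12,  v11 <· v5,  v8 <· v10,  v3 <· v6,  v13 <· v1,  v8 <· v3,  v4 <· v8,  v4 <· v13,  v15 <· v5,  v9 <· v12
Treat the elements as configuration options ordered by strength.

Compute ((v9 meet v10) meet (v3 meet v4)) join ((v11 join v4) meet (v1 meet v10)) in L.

v4

v9 ∧ v10 = v10
v3 ∧ v4 = v4
v10 ∧ v4 = v4
v11 ∨ v4 = v11
v1 ∧ v10 = v4
v11 ∧ v4 = v4
v4 ∨ v4 = v4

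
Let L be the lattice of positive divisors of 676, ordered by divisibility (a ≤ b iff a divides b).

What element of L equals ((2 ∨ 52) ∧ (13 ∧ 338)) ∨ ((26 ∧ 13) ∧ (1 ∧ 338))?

2 ∨ 52 = 52
13 ∧ 338 = 13
52 ∧ 13 = 13
26 ∧ 13 = 13
1 ∧ 338 = 1
13 ∧ 1 = 1
13 ∨ 1 = 13

13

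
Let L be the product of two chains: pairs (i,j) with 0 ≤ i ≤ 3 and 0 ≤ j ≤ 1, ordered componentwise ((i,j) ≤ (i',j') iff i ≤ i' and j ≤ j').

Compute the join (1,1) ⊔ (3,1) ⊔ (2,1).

(3,1)

In a product of chains, the join is componentwise max, giving (3,1).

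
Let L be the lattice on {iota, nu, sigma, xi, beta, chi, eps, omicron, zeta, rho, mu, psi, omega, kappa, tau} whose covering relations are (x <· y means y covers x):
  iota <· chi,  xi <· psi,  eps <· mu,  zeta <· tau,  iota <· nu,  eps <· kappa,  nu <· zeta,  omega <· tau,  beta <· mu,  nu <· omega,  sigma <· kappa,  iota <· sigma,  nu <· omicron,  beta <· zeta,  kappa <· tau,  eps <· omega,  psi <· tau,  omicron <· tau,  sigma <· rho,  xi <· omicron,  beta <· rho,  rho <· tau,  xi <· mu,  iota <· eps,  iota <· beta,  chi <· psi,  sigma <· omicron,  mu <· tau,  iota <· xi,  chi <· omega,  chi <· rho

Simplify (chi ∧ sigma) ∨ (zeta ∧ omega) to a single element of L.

nu

chi ∧ sigma = iota
zeta ∧ omega = nu
iota ∨ nu = nu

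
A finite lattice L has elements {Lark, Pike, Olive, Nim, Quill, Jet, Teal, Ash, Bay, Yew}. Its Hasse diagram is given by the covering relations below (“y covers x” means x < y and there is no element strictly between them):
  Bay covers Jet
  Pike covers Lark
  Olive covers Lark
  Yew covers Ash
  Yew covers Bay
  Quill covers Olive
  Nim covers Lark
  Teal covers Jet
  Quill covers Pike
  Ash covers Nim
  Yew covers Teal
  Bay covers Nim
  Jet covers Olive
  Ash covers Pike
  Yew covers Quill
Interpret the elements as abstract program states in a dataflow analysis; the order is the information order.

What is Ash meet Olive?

Lark

Common lower bounds of {Ash, Olive}: Lark.
The greatest among these is Lark.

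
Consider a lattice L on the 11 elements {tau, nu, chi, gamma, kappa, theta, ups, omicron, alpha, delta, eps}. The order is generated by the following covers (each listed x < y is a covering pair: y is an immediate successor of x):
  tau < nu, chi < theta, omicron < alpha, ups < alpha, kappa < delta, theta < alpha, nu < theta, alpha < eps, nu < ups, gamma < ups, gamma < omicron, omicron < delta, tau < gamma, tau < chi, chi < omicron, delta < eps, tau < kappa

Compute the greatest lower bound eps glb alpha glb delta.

omicron

Common lower bounds of {eps, alpha, delta}: chi, gamma, omicron, tau.
The greatest among these is omicron.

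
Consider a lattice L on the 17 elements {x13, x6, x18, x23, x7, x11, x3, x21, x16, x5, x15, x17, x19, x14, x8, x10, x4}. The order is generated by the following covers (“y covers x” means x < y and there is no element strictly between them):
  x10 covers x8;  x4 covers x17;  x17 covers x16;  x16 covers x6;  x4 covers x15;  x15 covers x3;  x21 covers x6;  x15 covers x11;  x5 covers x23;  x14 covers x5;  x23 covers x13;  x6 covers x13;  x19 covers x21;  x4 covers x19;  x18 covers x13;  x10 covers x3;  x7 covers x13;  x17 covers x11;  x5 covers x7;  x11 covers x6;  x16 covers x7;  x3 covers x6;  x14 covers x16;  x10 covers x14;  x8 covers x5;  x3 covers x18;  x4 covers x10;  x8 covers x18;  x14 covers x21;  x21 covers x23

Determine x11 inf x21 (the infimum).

x6

Common lower bounds of {x11, x21}: x13, x6.
The greatest among these is x6.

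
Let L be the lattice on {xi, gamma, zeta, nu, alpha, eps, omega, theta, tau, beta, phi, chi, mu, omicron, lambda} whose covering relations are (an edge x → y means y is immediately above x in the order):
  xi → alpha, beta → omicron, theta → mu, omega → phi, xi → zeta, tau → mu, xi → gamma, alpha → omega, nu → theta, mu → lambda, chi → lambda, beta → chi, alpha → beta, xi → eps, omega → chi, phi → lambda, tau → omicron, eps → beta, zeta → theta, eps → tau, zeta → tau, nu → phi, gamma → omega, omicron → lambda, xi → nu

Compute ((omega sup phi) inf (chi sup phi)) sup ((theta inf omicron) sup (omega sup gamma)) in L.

omega ∨ phi = phi
chi ∨ phi = lambda
phi ∧ lambda = phi
theta ∧ omicron = zeta
omega ∨ gamma = omega
zeta ∨ omega = lambda
phi ∨ lambda = lambda

lambda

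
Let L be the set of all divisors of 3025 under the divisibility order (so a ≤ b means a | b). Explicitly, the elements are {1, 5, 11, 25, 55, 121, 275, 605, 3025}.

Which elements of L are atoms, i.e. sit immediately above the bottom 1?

11, 5

The atoms are exactly the elements that cover 1: 11, 5.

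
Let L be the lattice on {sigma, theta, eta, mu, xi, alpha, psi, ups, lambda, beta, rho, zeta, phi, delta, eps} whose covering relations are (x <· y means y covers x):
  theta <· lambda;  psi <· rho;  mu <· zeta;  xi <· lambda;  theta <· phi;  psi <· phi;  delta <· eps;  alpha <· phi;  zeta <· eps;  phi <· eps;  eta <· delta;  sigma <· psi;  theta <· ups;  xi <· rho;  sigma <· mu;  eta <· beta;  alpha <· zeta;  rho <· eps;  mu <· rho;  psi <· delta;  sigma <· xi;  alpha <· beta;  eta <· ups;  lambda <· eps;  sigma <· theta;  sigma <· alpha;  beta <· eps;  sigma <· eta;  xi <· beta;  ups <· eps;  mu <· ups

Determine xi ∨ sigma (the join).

Common upper bounds of {xi, sigma}: beta, eps, lambda, rho, xi.
The least among these is xi.

xi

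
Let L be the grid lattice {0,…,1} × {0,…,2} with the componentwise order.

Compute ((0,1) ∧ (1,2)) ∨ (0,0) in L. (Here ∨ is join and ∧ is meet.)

(0,1) ∧ (1,2) = (0,1)
(0,1) ∨ (0,0) = (0,1)

(0,1)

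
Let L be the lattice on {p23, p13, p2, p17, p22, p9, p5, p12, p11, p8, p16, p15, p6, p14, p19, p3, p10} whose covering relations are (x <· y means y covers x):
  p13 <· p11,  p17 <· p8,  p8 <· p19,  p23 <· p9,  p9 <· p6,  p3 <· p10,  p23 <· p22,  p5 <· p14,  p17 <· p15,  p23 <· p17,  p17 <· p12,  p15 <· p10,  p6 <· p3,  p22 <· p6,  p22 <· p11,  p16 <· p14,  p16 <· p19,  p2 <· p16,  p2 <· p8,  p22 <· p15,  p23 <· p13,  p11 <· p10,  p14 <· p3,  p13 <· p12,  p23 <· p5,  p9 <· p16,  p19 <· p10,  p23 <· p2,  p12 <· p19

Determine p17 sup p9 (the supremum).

p19

Common upper bounds of {p17, p9}: p10, p19.
The least among these is p19.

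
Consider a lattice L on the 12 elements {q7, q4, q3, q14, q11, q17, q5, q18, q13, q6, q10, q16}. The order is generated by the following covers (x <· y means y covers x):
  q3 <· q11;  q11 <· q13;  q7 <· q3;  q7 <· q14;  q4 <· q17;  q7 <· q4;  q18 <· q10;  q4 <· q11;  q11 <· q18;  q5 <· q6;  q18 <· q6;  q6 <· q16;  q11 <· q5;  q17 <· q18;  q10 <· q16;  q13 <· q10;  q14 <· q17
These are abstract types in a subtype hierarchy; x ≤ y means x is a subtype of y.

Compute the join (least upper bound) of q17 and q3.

Common upper bounds of {q17, q3}: q10, q16, q18, q6.
The least among these is q18.

q18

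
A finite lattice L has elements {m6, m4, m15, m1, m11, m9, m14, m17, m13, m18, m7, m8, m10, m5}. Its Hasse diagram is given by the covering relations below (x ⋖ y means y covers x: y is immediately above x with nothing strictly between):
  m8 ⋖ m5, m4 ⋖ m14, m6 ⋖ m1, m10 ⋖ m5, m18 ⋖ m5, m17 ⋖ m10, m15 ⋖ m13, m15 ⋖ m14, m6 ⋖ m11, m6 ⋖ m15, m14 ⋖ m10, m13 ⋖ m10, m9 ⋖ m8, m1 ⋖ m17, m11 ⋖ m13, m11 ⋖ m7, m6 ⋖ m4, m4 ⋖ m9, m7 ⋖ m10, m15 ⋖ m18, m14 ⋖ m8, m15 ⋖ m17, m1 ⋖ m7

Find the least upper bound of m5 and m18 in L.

m5

Common upper bounds of {m5, m18}: m5.
The least among these is m5.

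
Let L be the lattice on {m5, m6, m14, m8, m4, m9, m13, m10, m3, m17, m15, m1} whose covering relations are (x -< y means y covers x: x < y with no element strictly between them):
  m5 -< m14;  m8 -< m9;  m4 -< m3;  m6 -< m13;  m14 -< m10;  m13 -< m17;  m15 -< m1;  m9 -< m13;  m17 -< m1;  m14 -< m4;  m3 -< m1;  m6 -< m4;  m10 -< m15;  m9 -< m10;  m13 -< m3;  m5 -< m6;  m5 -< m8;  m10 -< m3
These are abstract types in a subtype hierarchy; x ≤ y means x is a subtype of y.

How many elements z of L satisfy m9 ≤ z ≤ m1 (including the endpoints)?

The interval [m9, m1] = {m1, m10, m13, m15, m17, m3, m9}, which has 7 elements.

7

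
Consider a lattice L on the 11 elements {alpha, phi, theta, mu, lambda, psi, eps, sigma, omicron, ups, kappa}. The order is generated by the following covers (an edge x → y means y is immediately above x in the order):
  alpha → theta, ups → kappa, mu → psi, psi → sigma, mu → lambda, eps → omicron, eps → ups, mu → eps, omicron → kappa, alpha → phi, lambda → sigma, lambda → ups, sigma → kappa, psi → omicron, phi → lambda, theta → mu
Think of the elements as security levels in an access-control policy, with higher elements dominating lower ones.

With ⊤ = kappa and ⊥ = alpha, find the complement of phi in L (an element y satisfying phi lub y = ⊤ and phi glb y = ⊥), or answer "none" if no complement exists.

Need y with phi ∨ y = kappa and phi ∧ y = alpha.
Checking each element gives: omicron.

omicron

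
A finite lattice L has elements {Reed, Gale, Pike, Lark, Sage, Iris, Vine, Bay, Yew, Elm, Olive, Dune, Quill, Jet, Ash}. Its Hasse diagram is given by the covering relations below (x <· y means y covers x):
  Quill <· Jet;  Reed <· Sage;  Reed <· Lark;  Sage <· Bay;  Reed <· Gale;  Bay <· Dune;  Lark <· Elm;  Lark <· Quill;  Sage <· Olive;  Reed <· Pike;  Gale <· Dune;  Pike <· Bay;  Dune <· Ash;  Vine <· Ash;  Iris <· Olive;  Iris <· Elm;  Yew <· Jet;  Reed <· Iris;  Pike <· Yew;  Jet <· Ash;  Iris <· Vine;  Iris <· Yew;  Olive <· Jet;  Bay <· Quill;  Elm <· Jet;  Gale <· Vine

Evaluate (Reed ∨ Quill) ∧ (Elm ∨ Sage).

Reed ∨ Quill = Quill
Elm ∨ Sage = Jet
Quill ∧ Jet = Quill

Quill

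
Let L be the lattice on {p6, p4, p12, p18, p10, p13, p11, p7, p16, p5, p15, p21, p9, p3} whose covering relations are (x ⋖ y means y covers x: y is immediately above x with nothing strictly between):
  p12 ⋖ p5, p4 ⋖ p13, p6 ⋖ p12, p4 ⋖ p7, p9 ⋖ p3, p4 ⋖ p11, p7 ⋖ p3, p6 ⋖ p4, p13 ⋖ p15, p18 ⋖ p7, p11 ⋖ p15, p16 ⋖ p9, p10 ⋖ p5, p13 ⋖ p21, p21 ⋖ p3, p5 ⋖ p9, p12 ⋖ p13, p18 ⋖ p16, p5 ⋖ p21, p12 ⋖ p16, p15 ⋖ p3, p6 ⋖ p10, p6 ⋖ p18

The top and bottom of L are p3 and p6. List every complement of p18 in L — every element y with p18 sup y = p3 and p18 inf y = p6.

Need y with p18 ∨ y = p3 and p18 ∧ y = p6.
Checking each element gives: p11, p13, p15, p21.

p11, p13, p15, p21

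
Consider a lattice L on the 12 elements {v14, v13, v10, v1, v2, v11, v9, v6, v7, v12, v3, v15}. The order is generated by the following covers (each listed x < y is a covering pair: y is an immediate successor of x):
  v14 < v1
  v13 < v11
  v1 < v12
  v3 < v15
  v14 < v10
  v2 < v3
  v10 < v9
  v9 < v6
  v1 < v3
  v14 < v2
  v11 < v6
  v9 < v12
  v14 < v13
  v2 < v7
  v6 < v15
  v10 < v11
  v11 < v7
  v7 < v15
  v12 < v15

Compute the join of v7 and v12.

v15

Common upper bounds of {v7, v12}: v15.
The least among these is v15.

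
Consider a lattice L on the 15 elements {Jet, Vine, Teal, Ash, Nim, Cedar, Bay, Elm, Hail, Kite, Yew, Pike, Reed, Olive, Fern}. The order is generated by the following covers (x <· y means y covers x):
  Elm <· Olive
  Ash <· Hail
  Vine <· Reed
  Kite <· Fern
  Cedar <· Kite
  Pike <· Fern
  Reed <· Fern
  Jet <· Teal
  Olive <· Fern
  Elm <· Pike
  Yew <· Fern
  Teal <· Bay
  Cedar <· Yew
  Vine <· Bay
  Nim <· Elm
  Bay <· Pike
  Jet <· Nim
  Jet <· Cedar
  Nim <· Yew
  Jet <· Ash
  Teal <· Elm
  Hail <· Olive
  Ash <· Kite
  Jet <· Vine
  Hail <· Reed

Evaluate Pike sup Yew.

Pike ∨ Yew = Fern

Fern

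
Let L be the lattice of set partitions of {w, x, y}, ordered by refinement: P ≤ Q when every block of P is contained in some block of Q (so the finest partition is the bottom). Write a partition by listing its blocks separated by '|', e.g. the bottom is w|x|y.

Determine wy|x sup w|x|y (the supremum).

Common upper bounds of {wy|x, w|x|y}: wxy, wy|x.
The least among these is wy|x.

wy|x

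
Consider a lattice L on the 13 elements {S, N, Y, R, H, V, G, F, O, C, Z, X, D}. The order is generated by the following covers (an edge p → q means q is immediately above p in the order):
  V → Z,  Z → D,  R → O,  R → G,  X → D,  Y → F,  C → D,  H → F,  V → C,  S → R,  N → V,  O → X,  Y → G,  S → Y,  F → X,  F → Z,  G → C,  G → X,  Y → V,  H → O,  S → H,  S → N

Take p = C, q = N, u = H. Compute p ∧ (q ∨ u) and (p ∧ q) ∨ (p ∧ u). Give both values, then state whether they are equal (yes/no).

V; N; no

q ∨ u = Z, so p ∧ (q ∨ u) = C ∧ Z = V.
p ∧ q = N and p ∧ u = S, so (p ∧ q) ∨ (p ∧ u) = N ∨ S = N.
Equal: no.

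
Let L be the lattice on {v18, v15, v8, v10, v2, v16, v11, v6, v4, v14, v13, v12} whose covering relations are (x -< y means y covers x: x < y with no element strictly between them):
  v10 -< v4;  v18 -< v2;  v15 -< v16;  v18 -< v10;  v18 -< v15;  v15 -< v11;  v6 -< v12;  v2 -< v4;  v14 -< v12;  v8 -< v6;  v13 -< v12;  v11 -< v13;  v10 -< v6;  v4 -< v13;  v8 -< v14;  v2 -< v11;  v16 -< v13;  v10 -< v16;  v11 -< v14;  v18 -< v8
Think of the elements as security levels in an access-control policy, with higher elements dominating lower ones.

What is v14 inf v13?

Common lower bounds of {v14, v13}: v11, v15, v18, v2.
The greatest among these is v11.

v11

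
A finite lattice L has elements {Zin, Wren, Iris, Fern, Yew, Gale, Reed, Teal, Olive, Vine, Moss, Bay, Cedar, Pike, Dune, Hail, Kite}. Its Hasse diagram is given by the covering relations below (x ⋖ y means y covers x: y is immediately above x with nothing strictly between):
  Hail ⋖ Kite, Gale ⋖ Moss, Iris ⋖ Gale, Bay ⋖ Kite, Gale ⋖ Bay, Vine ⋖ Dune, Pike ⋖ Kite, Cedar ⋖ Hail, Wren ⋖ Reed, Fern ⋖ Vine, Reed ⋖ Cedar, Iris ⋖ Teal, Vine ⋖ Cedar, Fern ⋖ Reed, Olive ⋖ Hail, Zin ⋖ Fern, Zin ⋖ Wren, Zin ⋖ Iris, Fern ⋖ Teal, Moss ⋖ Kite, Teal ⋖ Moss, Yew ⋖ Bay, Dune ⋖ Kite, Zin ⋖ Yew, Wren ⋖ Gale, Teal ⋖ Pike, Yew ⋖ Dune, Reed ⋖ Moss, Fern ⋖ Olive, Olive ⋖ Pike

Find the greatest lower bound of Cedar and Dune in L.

Vine

Common lower bounds of {Cedar, Dune}: Fern, Vine, Zin.
The greatest among these is Vine.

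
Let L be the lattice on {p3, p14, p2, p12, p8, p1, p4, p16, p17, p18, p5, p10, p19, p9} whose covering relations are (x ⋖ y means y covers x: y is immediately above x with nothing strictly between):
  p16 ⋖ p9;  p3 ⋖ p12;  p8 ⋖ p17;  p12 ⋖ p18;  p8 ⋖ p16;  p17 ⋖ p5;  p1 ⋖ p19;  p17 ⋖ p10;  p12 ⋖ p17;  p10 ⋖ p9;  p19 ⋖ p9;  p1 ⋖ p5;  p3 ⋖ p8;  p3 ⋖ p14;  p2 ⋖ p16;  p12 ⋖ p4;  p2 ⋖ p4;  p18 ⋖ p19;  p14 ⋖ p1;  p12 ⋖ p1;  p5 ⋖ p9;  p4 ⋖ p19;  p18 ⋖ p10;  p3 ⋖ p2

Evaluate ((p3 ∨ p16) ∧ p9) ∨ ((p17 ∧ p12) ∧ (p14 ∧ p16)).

p3 ∨ p16 = p16
p16 ∧ p9 = p16
p17 ∧ p12 = p12
p14 ∧ p16 = p3
p12 ∧ p3 = p3
p16 ∨ p3 = p16

p16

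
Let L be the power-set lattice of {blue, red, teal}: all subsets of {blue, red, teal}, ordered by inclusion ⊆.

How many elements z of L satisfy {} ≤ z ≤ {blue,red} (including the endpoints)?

The interval [{}, {blue,red}] = {{blue,red}, {blue}, {red}, {}}, which has 4 elements.

4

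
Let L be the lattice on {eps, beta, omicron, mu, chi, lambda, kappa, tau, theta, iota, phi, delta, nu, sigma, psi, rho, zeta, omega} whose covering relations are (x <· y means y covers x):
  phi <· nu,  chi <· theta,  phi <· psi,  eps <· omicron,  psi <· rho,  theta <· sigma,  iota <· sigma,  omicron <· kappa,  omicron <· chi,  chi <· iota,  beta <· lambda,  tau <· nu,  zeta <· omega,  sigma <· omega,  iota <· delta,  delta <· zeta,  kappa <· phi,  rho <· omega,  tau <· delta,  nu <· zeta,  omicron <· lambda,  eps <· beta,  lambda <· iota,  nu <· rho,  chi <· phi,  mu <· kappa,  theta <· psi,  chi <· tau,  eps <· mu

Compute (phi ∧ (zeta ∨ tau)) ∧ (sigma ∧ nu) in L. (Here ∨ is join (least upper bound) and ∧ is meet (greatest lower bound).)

chi

zeta ∨ tau = zeta
phi ∧ zeta = phi
sigma ∧ nu = chi
phi ∧ chi = chi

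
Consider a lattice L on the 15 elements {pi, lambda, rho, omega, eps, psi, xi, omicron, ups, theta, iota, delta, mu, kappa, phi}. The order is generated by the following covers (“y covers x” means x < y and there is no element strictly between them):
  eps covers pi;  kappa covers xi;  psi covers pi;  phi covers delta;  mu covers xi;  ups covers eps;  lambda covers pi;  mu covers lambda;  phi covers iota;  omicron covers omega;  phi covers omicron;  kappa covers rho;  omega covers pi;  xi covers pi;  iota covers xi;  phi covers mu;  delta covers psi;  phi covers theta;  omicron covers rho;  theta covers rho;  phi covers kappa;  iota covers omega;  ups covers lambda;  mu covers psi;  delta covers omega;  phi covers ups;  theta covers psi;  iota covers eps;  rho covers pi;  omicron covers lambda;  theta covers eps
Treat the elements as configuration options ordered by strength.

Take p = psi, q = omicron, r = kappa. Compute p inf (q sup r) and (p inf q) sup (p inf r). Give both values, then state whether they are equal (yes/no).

psi; pi; no

q sup r = phi, so p inf (q sup r) = psi inf phi = psi.
p inf q = pi and p inf r = pi, so (p inf q) sup (p inf r) = pi sup pi = pi.
Equal: no.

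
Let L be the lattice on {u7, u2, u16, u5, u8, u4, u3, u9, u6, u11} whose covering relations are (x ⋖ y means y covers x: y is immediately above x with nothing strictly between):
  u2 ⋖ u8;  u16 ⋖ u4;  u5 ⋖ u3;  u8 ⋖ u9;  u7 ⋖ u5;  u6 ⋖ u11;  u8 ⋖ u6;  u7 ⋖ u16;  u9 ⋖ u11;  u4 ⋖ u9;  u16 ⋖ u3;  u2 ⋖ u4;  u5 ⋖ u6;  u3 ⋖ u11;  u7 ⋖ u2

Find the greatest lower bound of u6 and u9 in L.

u8

Common lower bounds of {u6, u9}: u2, u7, u8.
The greatest among these is u8.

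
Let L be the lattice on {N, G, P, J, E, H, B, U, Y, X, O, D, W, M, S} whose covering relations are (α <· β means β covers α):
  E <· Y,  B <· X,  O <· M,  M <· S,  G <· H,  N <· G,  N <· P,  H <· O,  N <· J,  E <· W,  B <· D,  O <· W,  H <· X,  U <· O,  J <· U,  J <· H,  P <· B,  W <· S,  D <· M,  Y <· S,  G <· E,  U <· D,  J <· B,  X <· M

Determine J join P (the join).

Common upper bounds of {J, P}: B, D, M, S, X.
The least among these is B.

B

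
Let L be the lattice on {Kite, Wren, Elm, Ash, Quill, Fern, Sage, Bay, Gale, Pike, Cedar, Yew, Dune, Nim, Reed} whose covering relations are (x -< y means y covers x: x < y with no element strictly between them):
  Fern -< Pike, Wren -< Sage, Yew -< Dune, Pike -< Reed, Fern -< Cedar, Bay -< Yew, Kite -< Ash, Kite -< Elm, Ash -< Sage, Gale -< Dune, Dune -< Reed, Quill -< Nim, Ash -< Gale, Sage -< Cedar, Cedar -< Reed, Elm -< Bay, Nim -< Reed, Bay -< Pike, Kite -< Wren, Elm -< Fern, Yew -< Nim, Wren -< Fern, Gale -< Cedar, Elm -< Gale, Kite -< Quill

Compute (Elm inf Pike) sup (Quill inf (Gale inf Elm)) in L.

Elm

Elm ∧ Pike = Elm
Gale ∧ Elm = Elm
Quill ∧ Elm = Kite
Elm ∨ Kite = Elm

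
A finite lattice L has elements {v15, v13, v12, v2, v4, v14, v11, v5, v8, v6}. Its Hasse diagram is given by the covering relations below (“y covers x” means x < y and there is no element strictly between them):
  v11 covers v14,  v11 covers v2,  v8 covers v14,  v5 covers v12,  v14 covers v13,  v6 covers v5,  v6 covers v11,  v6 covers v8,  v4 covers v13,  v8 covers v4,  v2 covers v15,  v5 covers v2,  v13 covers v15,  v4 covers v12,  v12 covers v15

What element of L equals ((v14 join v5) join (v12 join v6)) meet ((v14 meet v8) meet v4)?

v13

v14 ∨ v5 = v6
v12 ∨ v6 = v6
v6 ∨ v6 = v6
v14 ∧ v8 = v14
v14 ∧ v4 = v13
v6 ∧ v13 = v13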